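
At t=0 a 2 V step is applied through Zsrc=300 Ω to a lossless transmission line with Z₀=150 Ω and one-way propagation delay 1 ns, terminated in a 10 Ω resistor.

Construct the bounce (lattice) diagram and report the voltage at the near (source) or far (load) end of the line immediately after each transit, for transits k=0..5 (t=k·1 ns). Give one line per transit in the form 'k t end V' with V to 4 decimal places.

Γ_L=-0.875000, Γ_S=0.333333; launch V₁=2·150/450=0.666667
k=0 src: V=0.6667
k=1 load: inc=0.666667, refl=0.666667·-0.875000=-0.5833; V=0.000000+0.666667+-0.583333=0.0833
k=2 src: inc=-0.583333, refl=-0.583333·0.333333=-0.1944; V=0.666667+-0.583333+-0.194444=-0.1111
k=3 load: inc=-0.194444, refl=-0.194444·-0.875000=0.1701; V=0.083333+-0.194444+0.170139=0.0590
k=4 src: inc=0.170139, refl=0.170139·0.333333=0.0567; V=-0.111111+0.170139+0.056713=0.1157
k=5 load: inc=0.056713, refl=0.056713·-0.875000=-0.0496; V=0.059028+0.056713+-0.049624=0.0661

0 0 source 0.6667
1 1 load 0.0833
2 2 source -0.1111
3 3 load 0.0590
4 4 source 0.1157
5 5 load 0.0661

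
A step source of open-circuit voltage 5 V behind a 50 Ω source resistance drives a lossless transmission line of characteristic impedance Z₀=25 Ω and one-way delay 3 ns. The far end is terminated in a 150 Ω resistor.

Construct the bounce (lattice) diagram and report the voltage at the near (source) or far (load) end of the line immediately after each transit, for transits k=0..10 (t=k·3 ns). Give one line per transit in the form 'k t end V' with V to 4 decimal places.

0 0 source 1.6667
1 3 load 2.8571
2 6 source 3.2540
3 9 load 3.5374
4 12 source 3.6319
5 15 load 3.6994
6 18 source 3.7219
7 21 load 3.7379
8 24 source 3.7433
9 27 load 3.7471
10 30 source 3.7484

Γ_L=0.714286, Γ_S=0.333333; launch V₁=5·25/75=1.666667
k=0 src: V=1.6667
k=1 load: inc=1.666667, refl=1.666667·0.714286=1.1905; V=0.000000+1.666667+1.190476=2.8571
k=2 src: inc=1.190476, refl=1.190476·0.333333=0.3968; V=1.666667+1.190476+0.396825=3.2540
k=3 load: inc=0.396825, refl=0.396825·0.714286=0.2834; V=2.857143+0.396825+0.283447=3.5374
k=4 src: inc=0.283447, refl=0.283447·0.333333=0.0945; V=3.253968+0.283447+0.094482=3.6319
k=5 load: inc=0.094482, refl=0.094482·0.714286=0.0675; V=3.537415+0.094482+0.067487=3.6994
k=6 src: inc=0.067487, refl=0.067487·0.333333=0.0225; V=3.631897+0.067487+0.022496=3.7219
k=7 load: inc=0.022496, refl=0.022496·0.714286=0.0161; V=3.699385+0.022496+0.016068=3.7379
k=8 src: inc=0.016068, refl=0.016068·0.333333=0.0054; V=3.721880+0.016068+0.005356=3.7433
k=9 load: inc=0.005356, refl=0.005356·0.714286=0.0038; V=3.737949+0.005356+0.003826=3.7471
k=10 src: inc=0.003826, refl=0.003826·0.333333=0.0013; V=3.743305+0.003826+0.001275=3.7484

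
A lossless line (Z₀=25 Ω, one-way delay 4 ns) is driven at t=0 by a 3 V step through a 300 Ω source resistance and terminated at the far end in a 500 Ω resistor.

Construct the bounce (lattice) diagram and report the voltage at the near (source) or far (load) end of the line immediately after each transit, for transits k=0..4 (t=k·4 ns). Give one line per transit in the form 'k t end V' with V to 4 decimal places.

0 0 source 0.2308
1 4 load 0.4396
2 8 source 0.6162
3 12 load 0.7761
4 16 source 0.9113

Γ_L=0.904762, Γ_S=0.846154; launch V₁=3·25/325=0.230769
k=0 src: V=0.2308
k=1 load: inc=0.230769, refl=0.230769·0.904762=0.2088; V=0.000000+0.230769+0.208791=0.4396
k=2 src: inc=0.208791, refl=0.208791·0.846154=0.1767; V=0.230769+0.208791+0.176669=0.6162
k=3 load: inc=0.176669, refl=0.176669·0.904762=0.1598; V=0.439560+0.176669+0.159844=0.7761
k=4 src: inc=0.159844, refl=0.159844·0.846154=0.1353; V=0.616230+0.159844+0.135252=0.9113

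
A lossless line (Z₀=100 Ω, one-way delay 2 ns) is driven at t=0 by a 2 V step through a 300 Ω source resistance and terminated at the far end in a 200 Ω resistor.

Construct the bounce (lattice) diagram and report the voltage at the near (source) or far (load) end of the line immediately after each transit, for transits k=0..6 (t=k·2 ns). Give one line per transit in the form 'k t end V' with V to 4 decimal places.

0 0 source 0.5000
1 2 load 0.6667
2 4 source 0.7500
3 6 load 0.7778
4 8 source 0.7917
5 10 load 0.7963
6 12 source 0.7986

Γ_L=0.333333, Γ_S=0.500000; launch V₁=2·100/400=0.500000
k=0 src: V=0.5000
k=1 load: inc=0.500000, refl=0.500000·0.333333=0.1667; V=0.000000+0.500000+0.166667=0.6667
k=2 src: inc=0.166667, refl=0.166667·0.500000=0.0833; V=0.500000+0.166667+0.083333=0.7500
k=3 load: inc=0.083333, refl=0.083333·0.333333=0.0278; V=0.666667+0.083333+0.027778=0.7778
k=4 src: inc=0.027778, refl=0.027778·0.500000=0.0139; V=0.750000+0.027778+0.013889=0.7917
k=5 load: inc=0.013889, refl=0.013889·0.333333=0.0046; V=0.777778+0.013889+0.004630=0.7963
k=6 src: inc=0.004630, refl=0.004630·0.500000=0.0023; V=0.791667+0.004630+0.002315=0.7986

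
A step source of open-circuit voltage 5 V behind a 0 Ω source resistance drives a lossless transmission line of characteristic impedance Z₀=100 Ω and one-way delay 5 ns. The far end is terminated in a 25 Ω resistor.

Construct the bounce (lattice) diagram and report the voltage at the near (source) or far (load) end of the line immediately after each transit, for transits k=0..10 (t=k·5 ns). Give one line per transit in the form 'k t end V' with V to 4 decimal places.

Γ_L=-0.600000, Γ_S=-1.000000; launch V₁=5·100/100=5.000000
k=0 src: V=5.0000
k=1 load: inc=5.000000, refl=5.000000·-0.600000=-3.0000; V=0.000000+5.000000+-3.000000=2.0000
k=2 src: inc=-3.000000, refl=-3.000000·-1.000000=3.0000; V=5.000000+-3.000000+3.000000=5.0000
k=3 load: inc=3.000000, refl=3.000000·-0.600000=-1.8000; V=2.000000+3.000000+-1.800000=3.2000
k=4 src: inc=-1.800000, refl=-1.800000·-1.000000=1.8000; V=5.000000+-1.800000+1.800000=5.0000
k=5 load: inc=1.800000, refl=1.800000·-0.600000=-1.0800; V=3.200000+1.800000+-1.080000=3.9200
k=6 src: inc=-1.080000, refl=-1.080000·-1.000000=1.0800; V=5.000000+-1.080000+1.080000=5.0000
k=7 load: inc=1.080000, refl=1.080000·-0.600000=-0.6480; V=3.920000+1.080000+-0.648000=4.3520
k=8 src: inc=-0.648000, refl=-0.648000·-1.000000=0.6480; V=5.000000+-0.648000+0.648000=5.0000
k=9 load: inc=0.648000, refl=0.648000·-0.600000=-0.3888; V=4.352000+0.648000+-0.388800=4.6112
k=10 src: inc=-0.388800, refl=-0.388800·-1.000000=0.3888; V=5.000000+-0.388800+0.388800=5.0000

0 0 source 5.0000
1 5 load 2.0000
2 10 source 5.0000
3 15 load 3.2000
4 20 source 5.0000
5 25 load 3.9200
6 30 source 5.0000
7 35 load 4.3520
8 40 source 5.0000
9 45 load 4.6112
10 50 source 5.0000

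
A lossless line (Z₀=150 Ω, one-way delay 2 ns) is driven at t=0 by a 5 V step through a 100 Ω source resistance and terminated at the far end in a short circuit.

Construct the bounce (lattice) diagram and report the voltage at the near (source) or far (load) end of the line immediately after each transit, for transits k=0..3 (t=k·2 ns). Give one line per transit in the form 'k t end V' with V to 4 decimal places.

Γ_L=-1.000000, Γ_S=-0.200000; launch V₁=5·150/250=3.000000
k=0 src: V=3.0000
k=1 load: inc=3.000000, refl=3.000000·-1.000000=-3.0000; V=0.000000+3.000000+-3.000000=0.0000
k=2 src: inc=-3.000000, refl=-3.000000·-0.200000=0.6000; V=3.000000+-3.000000+0.600000=0.6000
k=3 load: inc=0.600000, refl=0.600000·-1.000000=-0.6000; V=0.000000+0.600000+-0.600000=0.0000

0 0 source 3.0000
1 2 load 0.0000
2 4 source 0.6000
3 6 load 0.0000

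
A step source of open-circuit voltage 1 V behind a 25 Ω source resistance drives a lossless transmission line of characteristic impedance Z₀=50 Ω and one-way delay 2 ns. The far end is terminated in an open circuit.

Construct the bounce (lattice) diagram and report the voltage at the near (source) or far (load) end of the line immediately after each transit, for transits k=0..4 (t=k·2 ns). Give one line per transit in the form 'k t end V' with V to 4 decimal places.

Γ_L=1.000000, Γ_S=-0.333333; launch V₁=1·50/75=0.666667
k=0 src: V=0.6667
k=1 load: inc=0.666667, refl=0.666667·1.000000=0.6667; V=0.000000+0.666667+0.666667=1.3333
k=2 src: inc=0.666667, refl=0.666667·-0.333333=-0.2222; V=0.666667+0.666667+-0.222222=1.1111
k=3 load: inc=-0.222222, refl=-0.222222·1.000000=-0.2222; V=1.333333+-0.222222+-0.222222=0.8889
k=4 src: inc=-0.222222, refl=-0.222222·-0.333333=0.0741; V=1.111111+-0.222222+0.074074=0.9630

0 0 source 0.6667
1 2 load 1.3333
2 4 source 1.1111
3 6 load 0.8889
4 8 source 0.9630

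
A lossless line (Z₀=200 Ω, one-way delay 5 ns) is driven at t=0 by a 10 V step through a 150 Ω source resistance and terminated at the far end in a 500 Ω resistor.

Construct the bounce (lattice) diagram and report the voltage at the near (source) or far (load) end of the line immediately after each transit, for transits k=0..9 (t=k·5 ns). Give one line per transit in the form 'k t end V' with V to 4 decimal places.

0 0 source 5.7143
1 5 load 8.1633
2 10 source 7.8134
3 15 load 7.6635
4 20 source 7.6849
5 25 load 7.6941
6 30 source 7.6928
7 35 load 7.6922
8 40 source 7.6923
9 45 load 7.6923

Γ_L=0.428571, Γ_S=-0.142857; launch V₁=10·200/350=5.714286
k=0 src: V=5.7143
k=1 load: inc=5.714286, refl=5.714286·0.428571=2.4490; V=0.000000+5.714286+2.448980=8.1633
k=2 src: inc=2.448980, refl=2.448980·-0.142857=-0.3499; V=5.714286+2.448980+-0.349854=7.8134
k=3 load: inc=-0.349854, refl=-0.349854·0.428571=-0.1499; V=8.163265+-0.349854+-0.149938=7.6635
k=4 src: inc=-0.149938, refl=-0.149938·-0.142857=0.0214; V=7.813411+-0.149938+0.021420=7.6849
k=5 load: inc=0.021420, refl=0.021420·0.428571=0.0092; V=7.663474+0.021420+0.009180=7.6941
k=6 src: inc=0.009180, refl=0.009180·-0.142857=-0.0013; V=7.684893+0.009180+-0.001311=7.6928
k=7 load: inc=-0.001311, refl=-0.001311·0.428571=-0.0006; V=7.694073+-0.001311+-0.000562=7.6922
k=8 src: inc=-0.000562, refl=-0.000562·-0.142857=0.0001; V=7.692762+-0.000562+0.000080=7.6923
k=9 load: inc=0.000080, refl=0.000080·0.428571=0.0000; V=7.692200+0.000080+0.000034=7.6923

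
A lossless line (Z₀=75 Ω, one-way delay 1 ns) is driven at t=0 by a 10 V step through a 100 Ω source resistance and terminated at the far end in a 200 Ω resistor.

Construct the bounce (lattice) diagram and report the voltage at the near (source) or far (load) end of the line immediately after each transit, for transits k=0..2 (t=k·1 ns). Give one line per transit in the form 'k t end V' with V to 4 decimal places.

Γ_L=0.454545, Γ_S=0.142857; launch V₁=10·75/175=4.285714
k=0 src: V=4.2857
k=1 load: inc=4.285714, refl=4.285714·0.454545=1.9481; V=0.000000+4.285714+1.948052=6.2338
k=2 src: inc=1.948052, refl=1.948052·0.142857=0.2783; V=4.285714+1.948052+0.278293=6.5121

0 0 source 4.2857
1 1 load 6.2338
2 2 source 6.5121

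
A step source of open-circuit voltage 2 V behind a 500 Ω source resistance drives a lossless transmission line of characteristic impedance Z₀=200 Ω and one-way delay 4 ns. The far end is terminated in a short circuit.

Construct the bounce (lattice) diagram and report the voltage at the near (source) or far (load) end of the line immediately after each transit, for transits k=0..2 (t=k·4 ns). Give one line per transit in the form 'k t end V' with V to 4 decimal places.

0 0 source 0.5714
1 4 load 0.0000
2 8 source -0.2449

Γ_L=-1.000000, Γ_S=0.428571; launch V₁=2·200/700=0.571429
k=0 src: V=0.5714
k=1 load: inc=0.571429, refl=0.571429·-1.000000=-0.5714; V=0.000000+0.571429+-0.571429=0.0000
k=2 src: inc=-0.571429, refl=-0.571429·0.428571=-0.2449; V=0.571429+-0.571429+-0.244898=-0.2449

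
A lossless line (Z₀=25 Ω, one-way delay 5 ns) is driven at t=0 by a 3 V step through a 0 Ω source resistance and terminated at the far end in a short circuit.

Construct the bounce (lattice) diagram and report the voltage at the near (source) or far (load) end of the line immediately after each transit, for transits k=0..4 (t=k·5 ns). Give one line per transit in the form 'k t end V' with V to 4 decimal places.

0 0 source 3.0000
1 5 load 0.0000
2 10 source 3.0000
3 15 load 0.0000
4 20 source 3.0000

Γ_L=-1.000000, Γ_S=-1.000000; launch V₁=3·25/25=3.000000
k=0 src: V=3.0000
k=1 load: inc=3.000000, refl=3.000000·-1.000000=-3.0000; V=0.000000+3.000000+-3.000000=0.0000
k=2 src: inc=-3.000000, refl=-3.000000·-1.000000=3.0000; V=3.000000+-3.000000+3.000000=3.0000
k=3 load: inc=3.000000, refl=3.000000·-1.000000=-3.0000; V=0.000000+3.000000+-3.000000=0.0000
k=4 src: inc=-3.000000, refl=-3.000000·-1.000000=3.0000; V=3.000000+-3.000000+3.000000=3.0000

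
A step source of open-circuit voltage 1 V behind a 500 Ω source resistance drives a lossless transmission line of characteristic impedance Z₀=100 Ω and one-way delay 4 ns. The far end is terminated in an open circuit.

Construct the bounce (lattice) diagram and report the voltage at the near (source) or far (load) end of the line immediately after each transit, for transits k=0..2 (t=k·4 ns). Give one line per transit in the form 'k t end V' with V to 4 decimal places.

0 0 source 0.1667
1 4 load 0.3333
2 8 source 0.4444

Γ_L=1.000000, Γ_S=0.666667; launch V₁=1·100/600=0.166667
k=0 src: V=0.1667
k=1 load: inc=0.166667, refl=0.166667·1.000000=0.1667; V=0.000000+0.166667+0.166667=0.3333
k=2 src: inc=0.166667, refl=0.166667·0.666667=0.1111; V=0.166667+0.166667+0.111111=0.4444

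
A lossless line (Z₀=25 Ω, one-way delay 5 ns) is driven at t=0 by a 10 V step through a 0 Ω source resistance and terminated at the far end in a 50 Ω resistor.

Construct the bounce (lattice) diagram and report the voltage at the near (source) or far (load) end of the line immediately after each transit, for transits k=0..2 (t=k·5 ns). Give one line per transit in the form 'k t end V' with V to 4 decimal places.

Γ_L=0.333333, Γ_S=-1.000000; launch V₁=10·25/25=10.000000
k=0 src: V=10.0000
k=1 load: inc=10.000000, refl=10.000000·0.333333=3.3333; V=0.000000+10.000000+3.333333=13.3333
k=2 src: inc=3.333333, refl=3.333333·-1.000000=-3.3333; V=10.000000+3.333333+-3.333333=10.0000

0 0 source 10.0000
1 5 load 13.3333
2 10 source 10.0000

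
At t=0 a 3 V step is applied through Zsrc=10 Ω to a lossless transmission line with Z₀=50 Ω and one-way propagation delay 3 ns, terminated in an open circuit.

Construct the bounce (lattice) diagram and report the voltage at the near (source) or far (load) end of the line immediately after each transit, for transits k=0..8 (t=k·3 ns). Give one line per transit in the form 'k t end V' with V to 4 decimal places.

0 0 source 2.5000
1 3 load 5.0000
2 6 source 3.3333
3 9 load 1.6667
4 12 source 2.7778
5 15 load 3.8889
6 18 source 3.1481
7 21 load 2.4074
8 24 source 2.9012

Γ_L=1.000000, Γ_S=-0.666667; launch V₁=3·50/60=2.500000
k=0 src: V=2.5000
k=1 load: inc=2.500000, refl=2.500000·1.000000=2.5000; V=0.000000+2.500000+2.500000=5.0000
k=2 src: inc=2.500000, refl=2.500000·-0.666667=-1.6667; V=2.500000+2.500000+-1.666667=3.3333
k=3 load: inc=-1.666667, refl=-1.666667·1.000000=-1.6667; V=5.000000+-1.666667+-1.666667=1.6667
k=4 src: inc=-1.666667, refl=-1.666667·-0.666667=1.1111; V=3.333333+-1.666667+1.111111=2.7778
k=5 load: inc=1.111111, refl=1.111111·1.000000=1.1111; V=1.666667+1.111111+1.111111=3.8889
k=6 src: inc=1.111111, refl=1.111111·-0.666667=-0.7407; V=2.777778+1.111111+-0.740741=3.1481
k=7 load: inc=-0.740741, refl=-0.740741·1.000000=-0.7407; V=3.888889+-0.740741+-0.740741=2.4074
k=8 src: inc=-0.740741, refl=-0.740741·-0.666667=0.4938; V=3.148148+-0.740741+0.493827=2.9012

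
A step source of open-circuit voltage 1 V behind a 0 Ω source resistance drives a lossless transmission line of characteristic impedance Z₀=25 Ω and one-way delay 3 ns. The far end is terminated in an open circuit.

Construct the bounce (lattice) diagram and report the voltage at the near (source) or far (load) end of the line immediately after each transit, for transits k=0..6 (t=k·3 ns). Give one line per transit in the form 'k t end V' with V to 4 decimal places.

Γ_L=1.000000, Γ_S=-1.000000; launch V₁=1·25/25=1.000000
k=0 src: V=1.0000
k=1 load: inc=1.000000, refl=1.000000·1.000000=1.0000; V=0.000000+1.000000+1.000000=2.0000
k=2 src: inc=1.000000, refl=1.000000·-1.000000=-1.0000; V=1.000000+1.000000+-1.000000=1.0000
k=3 load: inc=-1.000000, refl=-1.000000·1.000000=-1.0000; V=2.000000+-1.000000+-1.000000=0.0000
k=4 src: inc=-1.000000, refl=-1.000000·-1.000000=1.0000; V=1.000000+-1.000000+1.000000=1.0000
k=5 load: inc=1.000000, refl=1.000000·1.000000=1.0000; V=0.000000+1.000000+1.000000=2.0000
k=6 src: inc=1.000000, refl=1.000000·-1.000000=-1.0000; V=1.000000+1.000000+-1.000000=1.0000

0 0 source 1.0000
1 3 load 2.0000
2 6 source 1.0000
3 9 load 0.0000
4 12 source 1.0000
5 15 load 2.0000
6 18 source 1.0000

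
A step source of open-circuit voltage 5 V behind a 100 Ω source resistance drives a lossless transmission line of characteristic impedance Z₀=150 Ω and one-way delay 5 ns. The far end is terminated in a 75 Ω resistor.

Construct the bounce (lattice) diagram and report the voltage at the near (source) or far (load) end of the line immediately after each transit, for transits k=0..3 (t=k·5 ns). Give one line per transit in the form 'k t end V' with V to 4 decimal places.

0 0 source 3.0000
1 5 load 2.0000
2 10 source 2.2000
3 15 load 2.1333

Γ_L=-0.333333, Γ_S=-0.200000; launch V₁=5·150/250=3.000000
k=0 src: V=3.0000
k=1 load: inc=3.000000, refl=3.000000·-0.333333=-1.0000; V=0.000000+3.000000+-1.000000=2.0000
k=2 src: inc=-1.000000, refl=-1.000000·-0.200000=0.2000; V=3.000000+-1.000000+0.200000=2.2000
k=3 load: inc=0.200000, refl=0.200000·-0.333333=-0.0667; V=2.000000+0.200000+-0.066667=2.1333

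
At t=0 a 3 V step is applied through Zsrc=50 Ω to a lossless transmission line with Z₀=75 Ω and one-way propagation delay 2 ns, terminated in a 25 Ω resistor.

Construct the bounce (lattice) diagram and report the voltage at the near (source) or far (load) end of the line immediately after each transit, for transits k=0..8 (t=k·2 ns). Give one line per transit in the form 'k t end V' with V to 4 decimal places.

0 0 source 1.8000
1 2 load 0.9000
2 4 source 1.0800
3 6 load 0.9900
4 8 source 1.0080
5 10 load 0.9990
6 12 source 1.0008
7 14 load 0.9999
8 16 source 1.0001

Γ_L=-0.500000, Γ_S=-0.200000; launch V₁=3·75/125=1.800000
k=0 src: V=1.8000
k=1 load: inc=1.800000, refl=1.800000·-0.500000=-0.9000; V=0.000000+1.800000+-0.900000=0.9000
k=2 src: inc=-0.900000, refl=-0.900000·-0.200000=0.1800; V=1.800000+-0.900000+0.180000=1.0800
k=3 load: inc=0.180000, refl=0.180000·-0.500000=-0.0900; V=0.900000+0.180000+-0.090000=0.9900
k=4 src: inc=-0.090000, refl=-0.090000·-0.200000=0.0180; V=1.080000+-0.090000+0.018000=1.0080
k=5 load: inc=0.018000, refl=0.018000·-0.500000=-0.0090; V=0.990000+0.018000+-0.009000=0.9990
k=6 src: inc=-0.009000, refl=-0.009000·-0.200000=0.0018; V=1.008000+-0.009000+0.001800=1.0008
k=7 load: inc=0.001800, refl=0.001800·-0.500000=-0.0009; V=0.999000+0.001800+-0.000900=0.9999
k=8 src: inc=-0.000900, refl=-0.000900·-0.200000=0.0002; V=1.000800+-0.000900+0.000180=1.0001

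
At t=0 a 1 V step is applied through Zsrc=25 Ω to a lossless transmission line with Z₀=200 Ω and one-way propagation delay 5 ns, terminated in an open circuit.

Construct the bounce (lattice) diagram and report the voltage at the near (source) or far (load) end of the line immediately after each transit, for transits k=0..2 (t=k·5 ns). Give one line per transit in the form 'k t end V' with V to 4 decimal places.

Γ_L=1.000000, Γ_S=-0.777778; launch V₁=1·200/225=0.888889
k=0 src: V=0.8889
k=1 load: inc=0.888889, refl=0.888889·1.000000=0.8889; V=0.000000+0.888889+0.888889=1.7778
k=2 src: inc=0.888889, refl=0.888889·-0.777778=-0.6914; V=0.888889+0.888889+-0.691358=1.0864

0 0 source 0.8889
1 5 load 1.7778
2 10 source 1.0864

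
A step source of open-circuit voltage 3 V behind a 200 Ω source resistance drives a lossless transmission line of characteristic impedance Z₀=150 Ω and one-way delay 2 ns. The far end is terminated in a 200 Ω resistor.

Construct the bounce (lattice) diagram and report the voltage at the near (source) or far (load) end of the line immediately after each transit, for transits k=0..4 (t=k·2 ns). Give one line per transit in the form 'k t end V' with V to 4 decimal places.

Γ_L=0.142857, Γ_S=0.142857; launch V₁=3·150/350=1.285714
k=0 src: V=1.2857
k=1 load: inc=1.285714, refl=1.285714·0.142857=0.1837; V=0.000000+1.285714+0.183673=1.4694
k=2 src: inc=0.183673, refl=0.183673·0.142857=0.0262; V=1.285714+0.183673+0.026239=1.4956
k=3 load: inc=0.026239, refl=0.026239·0.142857=0.0037; V=1.469388+0.026239+0.003748=1.4994
k=4 src: inc=0.003748, refl=0.003748·0.142857=0.0005; V=1.495627+0.003748+0.000535=1.4999

0 0 source 1.2857
1 2 load 1.4694
2 4 source 1.4956
3 6 load 1.4994
4 8 source 1.4999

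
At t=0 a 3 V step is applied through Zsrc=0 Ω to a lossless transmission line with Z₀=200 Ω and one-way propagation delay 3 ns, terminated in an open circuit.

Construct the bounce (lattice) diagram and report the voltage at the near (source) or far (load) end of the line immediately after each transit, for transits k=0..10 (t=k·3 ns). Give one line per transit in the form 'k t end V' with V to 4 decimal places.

Γ_L=1.000000, Γ_S=-1.000000; launch V₁=3·200/200=3.000000
k=0 src: V=3.0000
k=1 load: inc=3.000000, refl=3.000000·1.000000=3.0000; V=0.000000+3.000000+3.000000=6.0000
k=2 src: inc=3.000000, refl=3.000000·-1.000000=-3.0000; V=3.000000+3.000000+-3.000000=3.0000
k=3 load: inc=-3.000000, refl=-3.000000·1.000000=-3.0000; V=6.000000+-3.000000+-3.000000=0.0000
k=4 src: inc=-3.000000, refl=-3.000000·-1.000000=3.0000; V=3.000000+-3.000000+3.000000=3.0000
k=5 load: inc=3.000000, refl=3.000000·1.000000=3.0000; V=0.000000+3.000000+3.000000=6.0000
k=6 src: inc=3.000000, refl=3.000000·-1.000000=-3.0000; V=3.000000+3.000000+-3.000000=3.0000
k=7 load: inc=-3.000000, refl=-3.000000·1.000000=-3.0000; V=6.000000+-3.000000+-3.000000=0.0000
k=8 src: inc=-3.000000, refl=-3.000000·-1.000000=3.0000; V=3.000000+-3.000000+3.000000=3.0000
k=9 load: inc=3.000000, refl=3.000000·1.000000=3.0000; V=0.000000+3.000000+3.000000=6.0000
k=10 src: inc=3.000000, refl=3.000000·-1.000000=-3.0000; V=3.000000+3.000000+-3.000000=3.0000

0 0 source 3.0000
1 3 load 6.0000
2 6 source 3.0000
3 9 load 0.0000
4 12 source 3.0000
5 15 load 6.0000
6 18 source 3.0000
7 21 load 0.0000
8 24 source 3.0000
9 27 load 6.0000
10 30 source 3.0000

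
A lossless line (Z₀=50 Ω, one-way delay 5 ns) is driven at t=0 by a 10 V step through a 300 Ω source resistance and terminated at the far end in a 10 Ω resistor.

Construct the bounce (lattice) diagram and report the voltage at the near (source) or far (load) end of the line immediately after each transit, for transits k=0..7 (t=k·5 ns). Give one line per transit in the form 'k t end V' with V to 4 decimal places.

0 0 source 1.4286
1 5 load 0.4762
2 10 source -0.2041
3 15 load 0.2494
4 20 source 0.5734
5 25 load 0.3574
6 30 source 0.2032
7 35 load 0.3060

Γ_L=-0.666667, Γ_S=0.714286; launch V₁=10·50/350=1.428571
k=0 src: V=1.4286
k=1 load: inc=1.428571, refl=1.428571·-0.666667=-0.9524; V=0.000000+1.428571+-0.952381=0.4762
k=2 src: inc=-0.952381, refl=-0.952381·0.714286=-0.6803; V=1.428571+-0.952381+-0.680272=-0.2041
k=3 load: inc=-0.680272, refl=-0.680272·-0.666667=0.4535; V=0.476190+-0.680272+0.453515=0.2494
k=4 src: inc=0.453515, refl=0.453515·0.714286=0.3239; V=-0.204082+0.453515+0.323939=0.5734
k=5 load: inc=0.323939, refl=0.323939·-0.666667=-0.2160; V=0.249433+0.323939+-0.215959=0.3574
k=6 src: inc=-0.215959, refl=-0.215959·0.714286=-0.1543; V=0.573372+-0.215959+-0.154257=0.2032
k=7 load: inc=-0.154257, refl=-0.154257·-0.666667=0.1028; V=0.357413+-0.154257+0.102838=0.3060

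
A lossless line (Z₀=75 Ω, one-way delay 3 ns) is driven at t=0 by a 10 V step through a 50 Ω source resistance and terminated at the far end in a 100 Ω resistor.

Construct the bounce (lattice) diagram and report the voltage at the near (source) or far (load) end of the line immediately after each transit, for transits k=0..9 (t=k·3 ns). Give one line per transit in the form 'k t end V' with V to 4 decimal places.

0 0 source 6.0000
1 3 load 6.8571
2 6 source 6.6857
3 9 load 6.6612
4 12 source 6.6661
5 15 load 6.6668
6 18 source 6.6667
7 21 load 6.6667
8 24 source 6.6667
9 27 load 6.6667

Γ_L=0.142857, Γ_S=-0.200000; launch V₁=10·75/125=6.000000
k=0 src: V=6.0000
k=1 load: inc=6.000000, refl=6.000000·0.142857=0.8571; V=0.000000+6.000000+0.857143=6.8571
k=2 src: inc=0.857143, refl=0.857143·-0.200000=-0.1714; V=6.000000+0.857143+-0.171429=6.6857
k=3 load: inc=-0.171429, refl=-0.171429·0.142857=-0.0245; V=6.857143+-0.171429+-0.024490=6.6612
k=4 src: inc=-0.024490, refl=-0.024490·-0.200000=0.0049; V=6.685714+-0.024490+0.004898=6.6661
k=5 load: inc=0.004898, refl=0.004898·0.142857=0.0007; V=6.661224+0.004898+0.000700=6.6668
k=6 src: inc=0.000700, refl=0.000700·-0.200000=-0.0001; V=6.666122+0.000700+-0.000140=6.6667
k=7 load: inc=-0.000140, refl=-0.000140·0.142857=-0.0000; V=6.666822+-0.000140+-0.000020=6.6667
k=8 src: inc=-0.000020, refl=-0.000020·-0.200000=0.0000; V=6.666682+-0.000020+0.000004=6.6667
k=9 load: inc=0.000004, refl=0.000004·0.142857=0.0000; V=6.666662+0.000004+0.000001=6.6667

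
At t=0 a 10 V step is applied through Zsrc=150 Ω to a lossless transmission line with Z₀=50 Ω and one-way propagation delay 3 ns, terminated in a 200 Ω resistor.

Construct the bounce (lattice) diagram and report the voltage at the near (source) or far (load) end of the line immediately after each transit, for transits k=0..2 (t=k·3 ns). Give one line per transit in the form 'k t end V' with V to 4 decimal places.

Γ_L=0.600000, Γ_S=0.500000; launch V₁=10·50/200=2.500000
k=0 src: V=2.5000
k=1 load: inc=2.500000, refl=2.500000·0.600000=1.5000; V=0.000000+2.500000+1.500000=4.0000
k=2 src: inc=1.500000, refl=1.500000·0.500000=0.7500; V=2.500000+1.500000+0.750000=4.7500

0 0 source 2.5000
1 3 load 4.0000
2 6 source 4.7500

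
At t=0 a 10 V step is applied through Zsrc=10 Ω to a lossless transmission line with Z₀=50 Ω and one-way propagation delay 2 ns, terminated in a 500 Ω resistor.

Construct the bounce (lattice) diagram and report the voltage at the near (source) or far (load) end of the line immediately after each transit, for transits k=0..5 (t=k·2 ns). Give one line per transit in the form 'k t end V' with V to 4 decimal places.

Γ_L=0.818182, Γ_S=-0.666667; launch V₁=10·50/60=8.333333
k=0 src: V=8.3333
k=1 load: inc=8.333333, refl=8.333333·0.818182=6.8182; V=0.000000+8.333333+6.818182=15.1515
k=2 src: inc=6.818182, refl=6.818182·-0.666667=-4.5455; V=8.333333+6.818182+-4.545455=10.6061
k=3 load: inc=-4.545455, refl=-4.545455·0.818182=-3.7190; V=15.151515+-4.545455+-3.719008=6.8871
k=4 src: inc=-3.719008, refl=-3.719008·-0.666667=2.4793; V=10.606061+-3.719008+2.479339=9.3664
k=5 load: inc=2.479339, refl=2.479339·0.818182=2.0285; V=6.887052+2.479339+2.028550=11.3949

0 0 source 8.3333
1 2 load 15.1515
2 4 source 10.6061
3 6 load 6.8871
4 8 source 9.3664
5 10 load 11.3949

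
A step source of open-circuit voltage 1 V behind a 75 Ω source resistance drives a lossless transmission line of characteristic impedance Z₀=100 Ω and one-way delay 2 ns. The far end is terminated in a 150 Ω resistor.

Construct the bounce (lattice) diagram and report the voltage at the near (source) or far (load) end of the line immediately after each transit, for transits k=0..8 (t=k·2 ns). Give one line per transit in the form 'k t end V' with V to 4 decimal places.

0 0 source 0.5714
1 2 load 0.6857
2 4 source 0.6694
3 6 load 0.6661
4 8 source 0.6666
5 10 load 0.6667
6 12 source 0.6667
7 14 load 0.6667
8 16 source 0.6667

Γ_L=0.200000, Γ_S=-0.142857; launch V₁=1·100/175=0.571429
k=0 src: V=0.5714
k=1 load: inc=0.571429, refl=0.571429·0.200000=0.1143; V=0.000000+0.571429+0.114286=0.6857
k=2 src: inc=0.114286, refl=0.114286·-0.142857=-0.0163; V=0.571429+0.114286+-0.016327=0.6694
k=3 load: inc=-0.016327, refl=-0.016327·0.200000=-0.0033; V=0.685714+-0.016327+-0.003265=0.6661
k=4 src: inc=-0.003265, refl=-0.003265·-0.142857=0.0005; V=0.669388+-0.003265+0.000466=0.6666
k=5 load: inc=0.000466, refl=0.000466·0.200000=0.0001; V=0.666122+0.000466+0.000093=0.6667
k=6 src: inc=0.000093, refl=0.000093·-0.142857=-0.0000; V=0.666589+0.000093+-0.000013=0.6667
k=7 load: inc=-0.000013, refl=-0.000013·0.200000=-0.0000; V=0.666682+-0.000013+-0.000003=0.6667
k=8 src: inc=-0.000003, refl=-0.000003·-0.142857=0.0000; V=0.666669+-0.000003+0.000000=0.6667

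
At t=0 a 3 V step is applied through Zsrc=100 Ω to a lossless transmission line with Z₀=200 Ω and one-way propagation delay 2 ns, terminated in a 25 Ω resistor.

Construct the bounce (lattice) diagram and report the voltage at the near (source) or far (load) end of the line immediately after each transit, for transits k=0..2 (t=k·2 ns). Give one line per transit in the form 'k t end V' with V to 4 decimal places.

0 0 source 2.0000
1 2 load 0.4444
2 4 source 0.9630

Γ_L=-0.777778, Γ_S=-0.333333; launch V₁=3·200/300=2.000000
k=0 src: V=2.0000
k=1 load: inc=2.000000, refl=2.000000·-0.777778=-1.5556; V=0.000000+2.000000+-1.555556=0.4444
k=2 src: inc=-1.555556, refl=-1.555556·-0.333333=0.5185; V=2.000000+-1.555556+0.518519=0.9630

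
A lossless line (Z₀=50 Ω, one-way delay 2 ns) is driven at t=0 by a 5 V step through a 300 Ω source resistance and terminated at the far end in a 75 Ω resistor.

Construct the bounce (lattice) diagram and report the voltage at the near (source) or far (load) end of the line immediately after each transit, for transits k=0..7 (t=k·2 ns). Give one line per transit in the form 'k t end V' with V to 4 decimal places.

0 0 source 0.7143
1 2 load 0.8571
2 4 source 0.9592
3 6 load 0.9796
4 8 source 0.9942
5 10 load 0.9971
6 12 source 0.9992
7 14 load 0.9996

Γ_L=0.200000, Γ_S=0.714286; launch V₁=5·50/350=0.714286
k=0 src: V=0.7143
k=1 load: inc=0.714286, refl=0.714286·0.200000=0.1429; V=0.000000+0.714286+0.142857=0.8571
k=2 src: inc=0.142857, refl=0.142857·0.714286=0.1020; V=0.714286+0.142857+0.102041=0.9592
k=3 load: inc=0.102041, refl=0.102041·0.200000=0.0204; V=0.857143+0.102041+0.020408=0.9796
k=4 src: inc=0.020408, refl=0.020408·0.714286=0.0146; V=0.959184+0.020408+0.014577=0.9942
k=5 load: inc=0.014577, refl=0.014577·0.200000=0.0029; V=0.979592+0.014577+0.002915=0.9971
k=6 src: inc=0.002915, refl=0.002915·0.714286=0.0021; V=0.994169+0.002915+0.002082=0.9992
k=7 load: inc=0.002082, refl=0.002082·0.200000=0.0004; V=0.997085+0.002082+0.000416=0.9996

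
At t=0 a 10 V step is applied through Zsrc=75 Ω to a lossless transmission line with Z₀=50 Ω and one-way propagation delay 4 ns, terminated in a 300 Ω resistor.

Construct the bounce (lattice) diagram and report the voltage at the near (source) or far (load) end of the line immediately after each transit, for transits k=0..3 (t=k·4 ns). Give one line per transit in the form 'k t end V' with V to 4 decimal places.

Γ_L=0.714286, Γ_S=0.200000; launch V₁=10·50/125=4.000000
k=0 src: V=4.0000
k=1 load: inc=4.000000, refl=4.000000·0.714286=2.8571; V=0.000000+4.000000+2.857143=6.8571
k=2 src: inc=2.857143, refl=2.857143·0.200000=0.5714; V=4.000000+2.857143+0.571429=7.4286
k=3 load: inc=0.571429, refl=0.571429·0.714286=0.4082; V=6.857143+0.571429+0.408163=7.8367

0 0 source 4.0000
1 4 load 6.8571
2 8 source 7.4286
3 12 load 7.8367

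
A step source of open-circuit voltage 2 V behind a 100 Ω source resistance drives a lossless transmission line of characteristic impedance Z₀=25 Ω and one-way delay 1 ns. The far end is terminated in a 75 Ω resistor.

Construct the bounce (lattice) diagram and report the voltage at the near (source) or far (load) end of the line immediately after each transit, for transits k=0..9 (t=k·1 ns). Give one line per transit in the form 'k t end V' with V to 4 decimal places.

0 0 source 0.4000
1 1 load 0.6000
2 2 source 0.7200
3 3 load 0.7800
4 4 source 0.8160
5 5 load 0.8340
6 6 source 0.8448
7 7 load 0.8502
8 8 source 0.8534
9 9 load 0.8551

Γ_L=0.500000, Γ_S=0.600000; launch V₁=2·25/125=0.400000
k=0 src: V=0.4000
k=1 load: inc=0.400000, refl=0.400000·0.500000=0.2000; V=0.000000+0.400000+0.200000=0.6000
k=2 src: inc=0.200000, refl=0.200000·0.600000=0.1200; V=0.400000+0.200000+0.120000=0.7200
k=3 load: inc=0.120000, refl=0.120000·0.500000=0.0600; V=0.600000+0.120000+0.060000=0.7800
k=4 src: inc=0.060000, refl=0.060000·0.600000=0.0360; V=0.720000+0.060000+0.036000=0.8160
k=5 load: inc=0.036000, refl=0.036000·0.500000=0.0180; V=0.780000+0.036000+0.018000=0.8340
k=6 src: inc=0.018000, refl=0.018000·0.600000=0.0108; V=0.816000+0.018000+0.010800=0.8448
k=7 load: inc=0.010800, refl=0.010800·0.500000=0.0054; V=0.834000+0.010800+0.005400=0.8502
k=8 src: inc=0.005400, refl=0.005400·0.600000=0.0032; V=0.844800+0.005400+0.003240=0.8534
k=9 load: inc=0.003240, refl=0.003240·0.500000=0.0016; V=0.850200+0.003240+0.001620=0.8551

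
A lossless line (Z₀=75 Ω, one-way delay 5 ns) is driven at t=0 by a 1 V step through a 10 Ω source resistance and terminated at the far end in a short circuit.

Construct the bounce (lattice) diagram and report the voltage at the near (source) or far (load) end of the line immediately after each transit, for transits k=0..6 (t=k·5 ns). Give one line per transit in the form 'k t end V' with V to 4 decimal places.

Γ_L=-1.000000, Γ_S=-0.764706; launch V₁=1·75/85=0.882353
k=0 src: V=0.8824
k=1 load: inc=0.882353, refl=0.882353·-1.000000=-0.8824; V=0.000000+0.882353+-0.882353=0.0000
k=2 src: inc=-0.882353, refl=-0.882353·-0.764706=0.6747; V=0.882353+-0.882353+0.674740=0.6747
k=3 load: inc=0.674740, refl=0.674740·-1.000000=-0.6747; V=0.000000+0.674740+-0.674740=0.0000
k=4 src: inc=-0.674740, refl=-0.674740·-0.764706=0.5160; V=0.674740+-0.674740+0.515978=0.5160
k=5 load: inc=0.515978, refl=0.515978·-1.000000=-0.5160; V=0.000000+0.515978+-0.515978=0.0000
k=6 src: inc=-0.515978, refl=-0.515978·-0.764706=0.3946; V=0.515978+-0.515978+0.394571=0.3946

0 0 source 0.8824
1 5 load 0.0000
2 10 source 0.6747
3 15 load 0.0000
4 20 source 0.5160
5 25 load 0.0000
6 30 source 0.3946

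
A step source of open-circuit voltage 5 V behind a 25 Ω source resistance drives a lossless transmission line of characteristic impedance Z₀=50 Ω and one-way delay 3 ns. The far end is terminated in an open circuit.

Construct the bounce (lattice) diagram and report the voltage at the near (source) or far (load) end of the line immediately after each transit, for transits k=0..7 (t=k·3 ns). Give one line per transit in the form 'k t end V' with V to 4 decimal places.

Γ_L=1.000000, Γ_S=-0.333333; launch V₁=5·50/75=3.333333
k=0 src: V=3.3333
k=1 load: inc=3.333333, refl=3.333333·1.000000=3.3333; V=0.000000+3.333333+3.333333=6.6667
k=2 src: inc=3.333333, refl=3.333333·-0.333333=-1.1111; V=3.333333+3.333333+-1.111111=5.5556
k=3 load: inc=-1.111111, refl=-1.111111·1.000000=-1.1111; V=6.666667+-1.111111+-1.111111=4.4444
k=4 src: inc=-1.111111, refl=-1.111111·-0.333333=0.3704; V=5.555556+-1.111111+0.370370=4.8148
k=5 load: inc=0.370370, refl=0.370370·1.000000=0.3704; V=4.444444+0.370370+0.370370=5.1852
k=6 src: inc=0.370370, refl=0.370370·-0.333333=-0.1235; V=4.814815+0.370370+-0.123457=5.0617
k=7 load: inc=-0.123457, refl=-0.123457·1.000000=-0.1235; V=5.185185+-0.123457+-0.123457=4.9383

0 0 source 3.3333
1 3 load 6.6667
2 6 source 5.5556
3 9 load 4.4444
4 12 source 4.8148
5 15 load 5.1852
6 18 source 5.0617
7 21 load 4.9383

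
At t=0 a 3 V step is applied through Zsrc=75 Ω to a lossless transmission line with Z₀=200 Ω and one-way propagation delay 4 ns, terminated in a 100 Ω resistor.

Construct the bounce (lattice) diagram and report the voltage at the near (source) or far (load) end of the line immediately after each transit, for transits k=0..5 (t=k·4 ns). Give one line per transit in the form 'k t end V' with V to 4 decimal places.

Γ_L=-0.333333, Γ_S=-0.454545; launch V₁=3·200/275=2.181818
k=0 src: V=2.1818
k=1 load: inc=2.181818, refl=2.181818·-0.333333=-0.7273; V=0.000000+2.181818+-0.727273=1.4545
k=2 src: inc=-0.727273, refl=-0.727273·-0.454545=0.3306; V=2.181818+-0.727273+0.330579=1.7851
k=3 load: inc=0.330579, refl=0.330579·-0.333333=-0.1102; V=1.454545+0.330579+-0.110193=1.6749
k=4 src: inc=-0.110193, refl=-0.110193·-0.454545=0.0501; V=1.785124+-0.110193+0.050088=1.7250
k=5 load: inc=0.050088, refl=0.050088·-0.333333=-0.0167; V=1.674931+0.050088+-0.016696=1.7083

0 0 source 2.1818
1 4 load 1.4545
2 8 source 1.7851
3 12 load 1.6749
4 16 source 1.7250
5 20 load 1.7083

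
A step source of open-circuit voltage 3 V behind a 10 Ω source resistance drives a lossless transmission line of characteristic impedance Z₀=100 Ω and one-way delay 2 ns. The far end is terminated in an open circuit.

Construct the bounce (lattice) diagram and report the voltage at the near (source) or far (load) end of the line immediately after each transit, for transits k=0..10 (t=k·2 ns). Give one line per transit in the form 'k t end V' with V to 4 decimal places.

0 0 source 2.7273
1 2 load 5.4545
2 4 source 3.2231
3 6 load 0.9917
4 8 source 2.8174
5 10 load 4.6431
6 12 source 3.1494
7 14 load 1.6556
8 16 source 2.8778
9 18 load 4.0999
10 20 source 3.1000

Γ_L=1.000000, Γ_S=-0.818182; launch V₁=3·100/110=2.727273
k=0 src: V=2.7273
k=1 load: inc=2.727273, refl=2.727273·1.000000=2.7273; V=0.000000+2.727273+2.727273=5.4545
k=2 src: inc=2.727273, refl=2.727273·-0.818182=-2.2314; V=2.727273+2.727273+-2.231405=3.2231
k=3 load: inc=-2.231405, refl=-2.231405·1.000000=-2.2314; V=5.454545+-2.231405+-2.231405=0.9917
k=4 src: inc=-2.231405, refl=-2.231405·-0.818182=1.8257; V=3.223140+-2.231405+1.825695=2.8174
k=5 load: inc=1.825695, refl=1.825695·1.000000=1.8257; V=0.991736+1.825695+1.825695=4.6431
k=6 src: inc=1.825695, refl=1.825695·-0.818182=-1.4938; V=2.817431+1.825695+-1.493750=3.1494
k=7 load: inc=-1.493750, refl=-1.493750·1.000000=-1.4938; V=4.643125+-1.493750+-1.493750=1.6556
k=8 src: inc=-1.493750, refl=-1.493750·-0.818182=1.2222; V=3.149375+-1.493750+1.222159=2.8778
k=9 load: inc=1.222159, refl=1.222159·1.000000=1.2222; V=1.655625+1.222159+1.222159=4.0999
k=10 src: inc=1.222159, refl=1.222159·-0.818182=-0.9999; V=2.877784+1.222159+-0.999949=3.1000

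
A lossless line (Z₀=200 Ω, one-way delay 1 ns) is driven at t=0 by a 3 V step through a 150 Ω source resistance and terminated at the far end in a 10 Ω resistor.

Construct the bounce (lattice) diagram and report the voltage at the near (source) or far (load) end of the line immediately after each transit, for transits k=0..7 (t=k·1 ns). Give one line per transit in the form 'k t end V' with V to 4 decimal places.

0 0 source 1.7143
1 1 load 0.1633
2 2 source 0.3848
3 3 load 0.1844
4 4 source 0.2130
5 5 load 0.1871
6 6 source 0.1908
7 7 load 0.1874

Γ_L=-0.904762, Γ_S=-0.142857; launch V₁=3·200/350=1.714286
k=0 src: V=1.7143
k=1 load: inc=1.714286, refl=1.714286·-0.904762=-1.5510; V=0.000000+1.714286+-1.551020=0.1633
k=2 src: inc=-1.551020, refl=-1.551020·-0.142857=0.2216; V=1.714286+-1.551020+0.221574=0.3848
k=3 load: inc=0.221574, refl=0.221574·-0.904762=-0.2005; V=0.163265+0.221574+-0.200472=0.1844
k=4 src: inc=-0.200472, refl=-0.200472·-0.142857=0.0286; V=0.384840+-0.200472+0.028639=0.2130
k=5 load: inc=0.028639, refl=0.028639·-0.904762=-0.0259; V=0.184368+0.028639+-0.025911=0.1871
k=6 src: inc=-0.025911, refl=-0.025911·-0.142857=0.0037; V=0.213006+-0.025911+0.003702=0.1908
k=7 load: inc=0.003702, refl=0.003702·-0.904762=-0.0033; V=0.187095+0.003702+-0.003349=0.1874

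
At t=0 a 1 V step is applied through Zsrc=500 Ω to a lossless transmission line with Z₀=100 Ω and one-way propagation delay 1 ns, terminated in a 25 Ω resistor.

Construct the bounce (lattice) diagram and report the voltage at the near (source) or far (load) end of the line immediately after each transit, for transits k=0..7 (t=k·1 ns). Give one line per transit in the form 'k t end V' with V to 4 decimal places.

0 0 source 0.1667
1 1 load 0.0667
2 2 source 0.0000
3 3 load 0.0400
4 4 source 0.0667
5 5 load 0.0507
6 6 source 0.0400
7 7 load 0.0464

Γ_L=-0.600000, Γ_S=0.666667; launch V₁=1·100/600=0.166667
k=0 src: V=0.1667
k=1 load: inc=0.166667, refl=0.166667·-0.600000=-0.1000; V=0.000000+0.166667+-0.100000=0.0667
k=2 src: inc=-0.100000, refl=-0.100000·0.666667=-0.0667; V=0.166667+-0.100000+-0.066667=0.0000
k=3 load: inc=-0.066667, refl=-0.066667·-0.600000=0.0400; V=0.066667+-0.066667+0.040000=0.0400
k=4 src: inc=0.040000, refl=0.040000·0.666667=0.0267; V=0.000000+0.040000+0.026667=0.0667
k=5 load: inc=0.026667, refl=0.026667·-0.600000=-0.0160; V=0.040000+0.026667+-0.016000=0.0507
k=6 src: inc=-0.016000, refl=-0.016000·0.666667=-0.0107; V=0.066667+-0.016000+-0.010667=0.0400
k=7 load: inc=-0.010667, refl=-0.010667·-0.600000=0.0064; V=0.050667+-0.010667+0.006400=0.0464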